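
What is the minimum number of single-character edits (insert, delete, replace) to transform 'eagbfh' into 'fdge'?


Building DP table for s1='eagbfh' (len 6) and s2='fdge' (len 4):
       f  d  g  e
    0  1  2  3  4
  e 1  1  2  3  3
  a 2  2  2  3  4
  g 3  3  3  2  3
  b 4  4  4  3  3
  f 5  4  5  4  4
  h 6  5  5  5  5
Edit distance = dp[6][4] = 5

5


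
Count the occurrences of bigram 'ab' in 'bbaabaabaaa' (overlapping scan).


Scanning 'bbaabaabaaa' for bigram 'ab':
  Position 0: 'bb' -> no
  Position 1: 'ba' -> no
  Position 2: 'aa' -> no
  Position 3: 'ab' -> MATCH
  Position 4: 'ba' -> no
  Position 5: 'aa' -> no
  Position 6: 'ab' -> MATCH
  Position 7: 'ba' -> no
  Position 8: 'aa' -> no
  Position 9: 'aa' -> no
Total matches: 2

2


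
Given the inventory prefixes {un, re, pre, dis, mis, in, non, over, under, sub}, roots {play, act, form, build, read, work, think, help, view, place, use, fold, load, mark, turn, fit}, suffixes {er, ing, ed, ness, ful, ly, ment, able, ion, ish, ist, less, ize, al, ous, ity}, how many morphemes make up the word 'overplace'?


Segmenting 'overplace' against the inventory:
  'over' -> prefix (morpheme 1)
  'place' -> root (morpheme 2)
Total morphemes: 2

2


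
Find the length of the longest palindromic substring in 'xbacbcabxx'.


Scanning 'xbacbcabxx' for palindromic substrings.
Substring at positions 0-8: 'xbacbcabx'.
Check: reverse('xbacbcabx') = 'xbacbcabx' -> palindrome confirmed.
Neighbouring characters ('-' / 'x') break symmetry, so it cannot extend further.
No longer palindromic substring exists; longest length = 9

9


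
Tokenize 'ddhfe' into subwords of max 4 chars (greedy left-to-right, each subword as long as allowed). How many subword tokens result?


'ddhfe' has 5 characters.
Chunking with max size 4:
  Chunk 1: 'ddhf' (positions 0-3)
  Chunk 2: 'e' (positions 4-4)
Total chunks: ceil(5 / 4) = 2

2


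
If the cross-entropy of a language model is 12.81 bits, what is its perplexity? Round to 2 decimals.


Perplexity formula: PP = 2^H
H = 12.81
PP = 2^12.81
Decompose: 2^12.81 = 2^12 * 2^0.81
2^12 = 4096, 2^0.81 ~ 1.7532114
PP ~ 4096 * 1.7532114 = 7181.1538944
Rounded to 2 decimals: 7181.15

7181.15


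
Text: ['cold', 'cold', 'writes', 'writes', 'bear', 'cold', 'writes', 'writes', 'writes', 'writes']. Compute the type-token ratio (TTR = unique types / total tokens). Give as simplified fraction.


Tokens: 10
Unique types: ('bear', 'cold', 'writes') = 3
TTR = 3/10
Already in lowest terms.

3/10


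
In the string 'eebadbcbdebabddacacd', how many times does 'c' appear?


Scanning 'eebadbcbdebabddacacd' for 'c':
  Position 6: 'c' -> MATCH (count: 1)
  Position 16: 'c' -> MATCH (count: 2)
  Position 18: 'c' -> MATCH (count: 3)
Total occurrences of 'c': 3

3


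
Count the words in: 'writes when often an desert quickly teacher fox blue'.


Counting words by splitting on spaces:
  Word 1: 'writes'
  Word 2: 'when'
  Word 3: 'often'
  Word 4: 'an'
  Word 5: 'desert'
  Word 6: 'quickly'
  Word 7: 'teacher'
  Word 8: 'fox'
  Word 9: 'blue'
Total words: 9

9


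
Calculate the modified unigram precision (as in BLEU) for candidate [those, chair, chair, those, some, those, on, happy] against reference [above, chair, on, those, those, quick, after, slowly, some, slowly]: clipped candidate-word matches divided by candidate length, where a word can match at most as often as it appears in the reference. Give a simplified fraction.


Reference word counts: {'above': 1, 'after': 1, 'chair': 1, 'on': 1, 'quick': 1, 'slowly': 2, 'some': 1, 'those': 2}
Checking each candidate word (with clipping):
  'those' -> in reference (ref count 2, used 1/2) -> match (matches: 1)
  'chair' -> in reference (ref count 1, used 1/1) -> match (matches: 2)
  'chair' -> ref count 1 already used up (1/1) -> clipped, no match (matches: 2)
  'those' -> in reference (ref count 2, used 2/2) -> match (matches: 3)
  'some' -> in reference (ref count 1, used 1/1) -> match (matches: 4)
  'those' -> ref count 2 already used up (2/2) -> clipped, no match (matches: 4)
  'on' -> in reference (ref count 1, used 1/1) -> match (matches: 5)
  'happy' -> not in reference -> no match (matches: 5)
Clipped matches: 5, Candidate length: 8
Precision = 5/8

5/8


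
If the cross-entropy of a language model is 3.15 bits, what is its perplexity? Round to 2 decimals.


Perplexity formula: PP = 2^H
H = 3.15
PP = 2^3.15
Decompose: 2^3.15 = 2^3 * 2^0.15
2^3 = 8, 2^0.15 ~ 1.1095695
PP ~ 8 * 1.1095695 = 8.8765560
Rounded to 2 decimals: 8.88

8.88


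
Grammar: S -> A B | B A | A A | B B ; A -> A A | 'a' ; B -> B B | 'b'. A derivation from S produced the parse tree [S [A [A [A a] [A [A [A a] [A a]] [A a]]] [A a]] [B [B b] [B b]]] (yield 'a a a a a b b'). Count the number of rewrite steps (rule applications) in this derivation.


Every bracketed nonterminal node [X ...] in the tree is produced by exactly one rule application.
Reading the tree off as a leftmost derivation:
  Step 1: S  =>  A B   (applied S -> A B)
  Step 2: A B  =>  A A B   (applied A -> A A)
  Step 3: A A B  =>  A A A B   (applied A -> A A)
  Step 4: A A A B  =>  a A A B   (applied A -> a)
  Step 5: a A A B  =>  a A A A B   (applied A -> A A)
  Step 6: a A A A B  =>  a A A A A B   (applied A -> A A)
  Step 7: a A A A A B  =>  a a A A A B   (applied A -> a)
  Step 8: a a A A A B  =>  a a a A A B   (applied A -> a)
  Step 9: a a a A A B  =>  a a a a A B   (applied A -> a)
  Step 10: a a a a A B  =>  a a a a a B   (applied A -> a)
  Step 11: a a a a a B  =>  a a a a a B B   (applied B -> B B)
  Step 12: a a a a a B B  =>  a a a a a b B   (applied B -> b)
  Step 13: a a a a a b B  =>  a a a a a b b   (applied B -> b)
Final yield: a a a a a b b
Total rewrite steps: 13

13


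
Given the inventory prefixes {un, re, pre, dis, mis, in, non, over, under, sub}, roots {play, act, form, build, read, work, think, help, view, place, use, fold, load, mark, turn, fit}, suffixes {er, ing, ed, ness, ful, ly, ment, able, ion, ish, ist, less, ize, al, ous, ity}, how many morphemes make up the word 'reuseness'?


Segmenting 'reuseness' against the inventory:
  're' -> prefix (morpheme 1)
  'use' -> root (morpheme 2)
  'ness' -> suffix (morpheme 3)
Total morphemes: 3

3


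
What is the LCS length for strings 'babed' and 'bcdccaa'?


DP table for LCS of 'babed' and 'bcdccaa':
       b  c  d  c  c  a  a
    0  0  0  0  0  0  0  0
  b 0  1  1  1  1  1  1  1
  a 0  1  1  1  1  1  2  2
  b 0  1  1  1  1  1  2  2
  e 0  1  1  1  1  1  2  2
  d 0  1  1  2  2  2  2  2
LCS: 'ba'
LCS length = 2

2


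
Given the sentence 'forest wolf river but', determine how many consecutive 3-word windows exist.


Word trigrams from [4] words:
  Trigram 1: (forest wolf river)
  Trigram 2: (wolf river but)
Total word trigrams: 4 - 2 = 2

2


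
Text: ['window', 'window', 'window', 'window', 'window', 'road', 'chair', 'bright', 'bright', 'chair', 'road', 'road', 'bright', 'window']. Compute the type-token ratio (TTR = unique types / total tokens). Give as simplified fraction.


Tokens: 14
Unique types: ('bright', 'chair', 'road', 'window') = 4
TTR = 4/14
Simplify: divide both by 2 -> 2/7
TTR = 2/7

2/7


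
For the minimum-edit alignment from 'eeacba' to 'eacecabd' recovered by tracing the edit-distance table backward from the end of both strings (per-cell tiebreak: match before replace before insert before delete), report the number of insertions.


Edit distance = 5. Backtracking from cell (6, 8) with preference match > replace > insert > delete,
then listing the resulting alignment 'eeacba' -> 'eacecabd' left to right:
  Step 1: keep 'e'
  Step 2: insert 'a' [insertion #1]
  Step 3: insert 'c' [insertion #2]
  Step 4: keep 'e'
  Step 5: replace a->c
  Step 6: replace c->a
  Step 7: keep 'b'
  Step 8: replace a->d
Total insertions: 2

2


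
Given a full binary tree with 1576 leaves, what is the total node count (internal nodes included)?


Leaf nodes (terminals): 1576
Internal nodes = n - 1 = 1576 - 1 = 1575
Total = leaves + internal = 1576 + 1575 = 3151

3151


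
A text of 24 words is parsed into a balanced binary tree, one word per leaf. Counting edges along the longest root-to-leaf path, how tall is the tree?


In a balanced binary tree with n leaves the deepest leaf is ceil(log2(n)) edges below the root.
log2(24) = 4.5850
ceil(4.5850) = 5
height (edges) = 5

5


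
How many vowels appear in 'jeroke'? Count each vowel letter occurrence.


Scanning each character of 'jeroke':
  Position 1: 'j' -> consonant (running count: 0)
  Position 2: 'e' -> vowel (running count: 1)
  Position 3: 'r' -> consonant (running count: 1)
  Position 4: 'o' -> vowel (running count: 2)
  Position 5: 'k' -> consonant (running count: 2)
  Position 6: 'e' -> vowel (running count: 3)
Total vowels: 3

3


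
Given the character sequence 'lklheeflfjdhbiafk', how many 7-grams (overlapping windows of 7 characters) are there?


String 'lklheeflfjdhbiafk' has length L = 17.
Number of overlapping n-grams = L - n + 1
Substituting: 17 - 7 + 1 = 11

11


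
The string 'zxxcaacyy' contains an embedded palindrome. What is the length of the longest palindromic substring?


Scanning 'zxxcaacyy' for palindromic substrings.
Substring at positions 3-6: 'caac'.
Check: reverse('caac') = 'caac' -> palindrome confirmed.
Neighbouring characters ('x' / 'y') break symmetry, so it cannot extend further.
No longer palindromic substring exists; longest length = 4

4


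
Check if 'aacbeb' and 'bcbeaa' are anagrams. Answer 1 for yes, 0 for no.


Sort characters of 'aacbeb': 'aabbce'
Sort characters of 'bcbeaa': 'aabbce'
Sorted forms match -> they ARE anagrams
Result: 1

1


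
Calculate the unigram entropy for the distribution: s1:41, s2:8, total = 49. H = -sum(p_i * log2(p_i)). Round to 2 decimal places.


Computing entropy H = -sum(p_i * log2(p_i)):
  s1: p = 41/49 = 0.8367, -p*log2(p) = 0.2152
  s2: p = 8/49 = 0.1633, -p*log2(p) = 0.4269
H = sum of terms = 0.6421
Rounded to 2 decimals: 0.64

0.64


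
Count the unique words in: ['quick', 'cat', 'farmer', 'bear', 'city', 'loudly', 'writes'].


Listing all tokens and tracking unique types:
  Token 1: 'quick' -> NEW (unique so far: 1)
  Token 2: 'cat' -> NEW (unique so far: 2)
  Token 3: 'farmer' -> NEW (unique so far: 3)
  Token 4: 'bear' -> NEW (unique so far: 4)
  Token 5: 'city' -> NEW (unique so far: 5)
  Token 6: 'loudly' -> NEW (unique so far: 6)
  Token 7: 'writes' -> NEW (unique so far: 7)
Unique types: ('bear', 'cat', 'city', 'farmer', 'loudly', 'quick', 'writes')
Vocabulary size: 7

7


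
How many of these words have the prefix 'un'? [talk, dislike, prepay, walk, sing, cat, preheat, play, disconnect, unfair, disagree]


Checking each word for prefix 'un':
  'talk' -> no (count: 0)
  'dislike' -> no (count: 0)
  'prepay' -> no (count: 0)
  'walk' -> no (count: 0)
  'sing' -> no (count: 0)
  'cat' -> no (count: 0)
  'preheat' -> no (count: 0)
  'play' -> no (count: 0)
  'disconnect' -> no (count: 0)
  'unfair' -> YES, starts with 'un' (count: 1)
  'disagree' -> no (count: 1)
Total with prefix 'un': 1

1


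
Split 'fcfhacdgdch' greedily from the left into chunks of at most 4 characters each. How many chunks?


'fcfhacdgdch' has 11 characters.
Chunking with max size 4:
  Chunk 1: 'fcfh' (positions 0-3)
  Chunk 2: 'acdg' (positions 4-7)
  Chunk 3: 'dch' (positions 8-10)
Total chunks: ceil(11 / 4) = 3

3


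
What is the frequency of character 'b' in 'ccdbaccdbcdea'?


Scanning 'ccdbaccdbcdea' for 'b':
  Position 3: 'b' -> MATCH (count: 1)
  Position 8: 'b' -> MATCH (count: 2)
Total occurrences of 'b': 2

2


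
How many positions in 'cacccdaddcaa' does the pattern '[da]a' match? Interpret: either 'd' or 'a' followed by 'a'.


Pattern: [da]a means either 'd' or 'a' followed by 'a'.
Scanning 'cacccdaddcaa' position-by-position:
  Pos 0: window 'ca' -> no
  Pos 1: window 'ac' -> no
  Pos 2: window 'cc' -> no
  Pos 3: window 'cc' -> no
  Pos 4: window 'cd' -> no
  Pos 5: window 'da' -> MATCH
  Pos 6: window 'ad' -> no
  Pos 7: window 'dd' -> no
  Pos 8: window 'dc' -> no
  Pos 9: window 'ca' -> no
  Pos 10: window 'aa' -> MATCH
  Pos 11: window 'a' -> no
Total matches: 2

2


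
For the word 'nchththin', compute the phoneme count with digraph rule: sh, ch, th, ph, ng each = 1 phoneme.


Parsing 'nchththin' greedily, digraphs first:
  'n' -> consonant phoneme (phonemes so far: 1)
  'ch' -> digraph (1 consonant phoneme) (phonemes so far: 2)
  'th' -> digraph (1 consonant phoneme) (phonemes so far: 3)
  'th' -> digraph (1 consonant phoneme) (phonemes so far: 4)
  'i' -> vowel phoneme (phonemes so far: 5)
  'n' -> consonant phoneme (phonemes so far: 6)
Total phonemes: 6

6


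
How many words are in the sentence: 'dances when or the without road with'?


Counting words by splitting on spaces:
  Word 1: 'dances'
  Word 2: 'when'
  Word 3: 'or'
  Word 4: 'the'
  Word 5: 'without'
  Word 6: 'road'
  Word 7: 'with'
Total words: 7

7


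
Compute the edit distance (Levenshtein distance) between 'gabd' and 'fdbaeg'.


Building DP table for s1='gabd' (len 4) and s2='fdbaeg' (len 6):
       f  d  b  a  e  g
    0  1  2  3  4  5  6
  g 1  1  2  3  4  5  5
  a 2  2  2  3  3  4  5
  b 3  3  3  2  3  4  5
  d 4  4  3  3  3  4  5
Edit distance = dp[4][6] = 5

5


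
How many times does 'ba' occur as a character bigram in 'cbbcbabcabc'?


Scanning 'cbbcbabcabc' for bigram 'ba':
  Position 0: 'cb' -> no
  Position 1: 'bb' -> no
  Position 2: 'bc' -> no
  Position 3: 'cb' -> no
  Position 4: 'ba' -> MATCH
  Position 5: 'ab' -> no
  Position 6: 'bc' -> no
  Position 7: 'ca' -> no
  Position 8: 'ab' -> no
  Position 9: 'bc' -> no
Total matches: 1

1


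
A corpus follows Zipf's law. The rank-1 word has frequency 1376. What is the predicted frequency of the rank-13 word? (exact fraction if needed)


Zipf's law: freq(rank) = f1 / rank
f1 = 1376, rank = 13
freq = 1376 / 13
GCD(1376, 13) = 1
Simplified: 1376/13

1376/13


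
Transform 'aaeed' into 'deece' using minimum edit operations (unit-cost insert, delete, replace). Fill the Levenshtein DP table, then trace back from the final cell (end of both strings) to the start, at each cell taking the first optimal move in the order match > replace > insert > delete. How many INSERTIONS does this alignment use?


Edit distance = 4. Backtracking from cell (5, 5) with preference match > replace > insert > delete,
then listing the resulting alignment 'aaeed' -> 'deece' left to right:
  Step 1: replace a->d
  Step 2: replace a->e
  Step 3: keep 'e'
  Step 4: replace e->c
  Step 5: replace d->e
Total insertions: 0

0


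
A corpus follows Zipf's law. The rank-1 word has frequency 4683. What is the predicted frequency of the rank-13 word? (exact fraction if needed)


Zipf's law: freq(rank) = f1 / rank
f1 = 4683, rank = 13
freq = 4683 / 13
GCD(4683, 13) = 1
Simplified: 4683/13

4683/13


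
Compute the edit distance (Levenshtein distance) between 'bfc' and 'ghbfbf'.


Building DP table for s1='bfc' (len 3) and s2='ghbfbf' (len 6):
       g  h  b  f  b  f
    0  1  2  3  4  5  6
  b 1  1  2  2  3  4  5
  f 2  2  2  3  2  3  4
  c 3  3  3  3  3  3  4
Edit distance = dp[3][6] = 4

4


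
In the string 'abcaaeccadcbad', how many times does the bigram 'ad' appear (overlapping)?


Scanning 'abcaaeccadcbad' for bigram 'ad':
  Position 0: 'ab' -> no
  Position 1: 'bc' -> no
  Position 2: 'ca' -> no
  Position 3: 'aa' -> no
  Position 4: 'ae' -> no
  Position 5: 'ec' -> no
  Position 6: 'cc' -> no
  Position 7: 'ca' -> no
  Position 8: 'ad' -> MATCH
  Position 9: 'dc' -> no
  Position 10: 'cb' -> no
  Position 11: 'ba' -> no
  Position 12: 'ad' -> MATCH
Total matches: 2

2


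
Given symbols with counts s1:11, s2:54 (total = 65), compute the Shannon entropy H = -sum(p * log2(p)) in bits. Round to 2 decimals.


Computing entropy H = -sum(p_i * log2(p_i)):
  s1: p = 11/65 = 0.1692, -p*log2(p) = 0.4337
  s2: p = 54/65 = 0.8308, -p*log2(p) = 0.2222
H = sum of terms = 0.6559
Rounded to 2 decimals: 0.66

0.66


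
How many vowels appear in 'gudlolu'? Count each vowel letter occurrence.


Scanning each character of 'gudlolu':
  Position 1: 'g' -> consonant (running count: 0)
  Position 2: 'u' -> vowel (running count: 1)
  Position 3: 'd' -> consonant (running count: 1)
  Position 4: 'l' -> consonant (running count: 1)
  Position 5: 'o' -> vowel (running count: 2)
  Position 6: 'l' -> consonant (running count: 2)
  Position 7: 'u' -> vowel (running count: 3)
Total vowels: 3

3


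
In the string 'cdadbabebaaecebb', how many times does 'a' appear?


Scanning 'cdadbabebaaecebb' for 'a':
  Position 2: 'a' -> MATCH (count: 1)
  Position 5: 'a' -> MATCH (count: 2)
  Position 9: 'a' -> MATCH (count: 3)
  Position 10: 'a' -> MATCH (count: 4)
Total occurrences of 'a': 4

4


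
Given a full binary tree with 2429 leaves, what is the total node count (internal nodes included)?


Leaf nodes (terminals): 2429
Internal nodes = n - 1 = 2429 - 1 = 2428
Total = leaves + internal = 2429 + 2428 = 4857

4857


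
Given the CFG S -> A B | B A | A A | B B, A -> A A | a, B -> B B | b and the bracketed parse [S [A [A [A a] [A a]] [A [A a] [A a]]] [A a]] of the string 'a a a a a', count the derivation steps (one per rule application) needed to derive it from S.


Every bracketed nonterminal node [X ...] in the tree is produced by exactly one rule application.
Reading the tree off as a leftmost derivation:
  Step 1: S  =>  A A   (applied S -> A A)
  Step 2: A A  =>  A A A   (applied A -> A A)
  Step 3: A A A  =>  A A A A   (applied A -> A A)
  Step 4: A A A A  =>  a A A A   (applied A -> a)
  Step 5: a A A A  =>  a a A A   (applied A -> a)
  Step 6: a a A A  =>  a a A A A   (applied A -> A A)
  Step 7: a a A A A  =>  a a a A A   (applied A -> a)
  Step 8: a a a A A  =>  a a a a A   (applied A -> a)
  Step 9: a a a a A  =>  a a a a a   (applied A -> a)
Final yield: a a a a a
Total rewrite steps: 9

9


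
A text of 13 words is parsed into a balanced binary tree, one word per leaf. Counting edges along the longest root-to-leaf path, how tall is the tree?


In a balanced binary tree with n leaves the deepest leaf is ceil(log2(n)) edges below the root.
log2(13) = 3.7004
ceil(3.7004) = 4
height (edges) = 4

4


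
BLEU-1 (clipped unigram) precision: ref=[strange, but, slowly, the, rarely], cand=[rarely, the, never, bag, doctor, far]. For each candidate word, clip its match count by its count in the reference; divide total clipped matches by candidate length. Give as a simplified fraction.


Reference word counts: {'but': 1, 'rarely': 1, 'slowly': 1, 'strange': 1, 'the': 1}
Checking each candidate word (with clipping):
  'rarely' -> in reference (ref count 1, used 1/1) -> match (matches: 1)
  'the' -> in reference (ref count 1, used 1/1) -> match (matches: 2)
  'never' -> not in reference -> no match (matches: 2)
  'bag' -> not in reference -> no match (matches: 2)
  'doctor' -> not in reference -> no match (matches: 2)
  'far' -> not in reference -> no match (matches: 2)
Clipped matches: 2, Candidate length: 6
Precision = 2/6 = 1/3

1/3


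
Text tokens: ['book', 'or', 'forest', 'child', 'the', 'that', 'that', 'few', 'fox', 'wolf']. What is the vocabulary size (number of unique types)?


Listing all tokens and tracking unique types:
  Token 1: 'book' -> NEW (unique so far: 1)
  Token 2: 'or' -> NEW (unique so far: 2)
  Token 3: 'forest' -> NEW (unique so far: 3)
  Token 4: 'child' -> NEW (unique so far: 4)
  Token 5: 'the' -> NEW (unique so far: 5)
  Token 6: 'that' -> NEW (unique so far: 6)
  Token 7: 'that' -> duplicate (unique so far: 6)
  Token 8: 'few' -> NEW (unique so far: 7)
  Token 9: 'fox' -> NEW (unique so far: 8)
  Token 10: 'wolf' -> NEW (unique so far: 9)
Unique types: ('book', 'child', 'few', 'forest', 'fox', 'or', 'that', 'the', 'wolf')
Vocabulary size: 9

9


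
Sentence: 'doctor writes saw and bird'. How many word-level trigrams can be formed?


Word trigrams from [5] words:
  Trigram 1: (doctor writes saw)
  Trigram 2: (writes saw and)
  Trigram 3: (saw and bird)
Total word trigrams: 5 - 2 = 3

3


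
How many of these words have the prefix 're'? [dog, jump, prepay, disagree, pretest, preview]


Checking each word for prefix 're':
  'dog' -> no (count: 0)
  'jump' -> no (count: 0)
  'prepay' -> no (count: 0)
  'disagree' -> no (count: 0)
  'pretest' -> no (count: 0)
  'preview' -> no (count: 0)
Total with prefix 're': 0

0


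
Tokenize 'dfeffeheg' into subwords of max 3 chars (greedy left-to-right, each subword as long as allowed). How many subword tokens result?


'dfeffeheg' has 9 characters.
Chunking with max size 3:
  Chunk 1: 'dfe' (positions 0-2)
  Chunk 2: 'ffe' (positions 3-5)
  Chunk 3: 'heg' (positions 6-8)
Total chunks: ceil(9 / 3) = 3

3


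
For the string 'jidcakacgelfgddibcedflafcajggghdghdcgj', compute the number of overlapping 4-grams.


String 'jidcakacgelfgddibcedflafcajggghdghdcgj' has length L = 38.
Number of overlapping n-grams = L - n + 1
Substituting: 38 - 4 + 1 = 35

35


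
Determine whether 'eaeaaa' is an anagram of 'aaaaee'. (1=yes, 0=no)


Sort characters of 'eaeaaa': 'aaaaee'
Sort characters of 'aaaaee': 'aaaaee'
Sorted forms match -> they ARE anagrams
Result: 1

1


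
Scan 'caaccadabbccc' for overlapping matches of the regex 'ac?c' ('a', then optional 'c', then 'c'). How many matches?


Pattern: ac?c means 'a', then optional 'c', then 'c'.
Scanning 'caaccadabbccc' position-by-position:
  Pos 0: window 'caa' -> no
  Pos 1: window 'aac' -> no
  Pos 2: window 'acc' -> MATCH
  Pos 3: window 'cca' -> no
  Pos 4: window 'cad' -> no
  Pos 5: window 'ada' -> no
  Pos 6: window 'dab' -> no
  Pos 7: window 'abb' -> no
  Pos 8: window 'bbc' -> no
  Pos 9: window 'bcc' -> no
  Pos 10: window 'ccc' -> no
  Pos 11: window 'cc' -> no
  Pos 12: window 'c' -> no
Total matches: 1

1


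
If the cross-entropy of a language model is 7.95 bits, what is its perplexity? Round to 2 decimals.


Perplexity formula: PP = 2^H
H = 7.95
PP = 2^7.95
Decompose: 2^7.95 = 2^7 * 2^0.95
2^7 = 128, 2^0.95 ~ 1.9318727
PP ~ 128 * 1.9318727 = 247.2797056
Rounded to 2 decimals: 247.28

247.28


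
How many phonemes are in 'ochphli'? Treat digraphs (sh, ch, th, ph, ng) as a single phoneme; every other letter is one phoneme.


Parsing 'ochphli' greedily, digraphs first:
  'o' -> vowel phoneme (phonemes so far: 1)
  'ch' -> digraph (1 consonant phoneme) (phonemes so far: 2)
  'ph' -> digraph (1 consonant phoneme) (phonemes so far: 3)
  'l' -> consonant phoneme (phonemes so far: 4)
  'i' -> vowel phoneme (phonemes so far: 5)
Total phonemes: 5

5


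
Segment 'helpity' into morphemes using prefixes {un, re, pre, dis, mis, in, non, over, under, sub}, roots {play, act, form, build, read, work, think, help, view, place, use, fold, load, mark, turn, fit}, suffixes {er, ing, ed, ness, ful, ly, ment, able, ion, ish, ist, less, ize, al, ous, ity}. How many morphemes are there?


Segmenting 'helpity' against the inventory:
  'help' -> root (morpheme 1)
  'ity' -> suffix (morpheme 2)
Total morphemes: 2

2


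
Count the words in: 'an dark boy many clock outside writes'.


Counting words by splitting on spaces:
  Word 1: 'an'
  Word 2: 'dark'
  Word 3: 'boy'
  Word 4: 'many'
  Word 5: 'clock'
  Word 6: 'outside'
  Word 7: 'writes'
Total words: 7

7


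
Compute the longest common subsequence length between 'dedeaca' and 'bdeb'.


DP table for LCS of 'dedeaca' and 'bdeb':
       b  d  e  b
    0  0  0  0  0
  d 0  0  1  1  1
  e 0  0  1  2  2
  d 0  0  1  2  2
  e 0  0  1  2  2
  a 0  0  1  2  2
  c 0  0  1  2  2
  a 0  0  1  2  2
LCS: 'de'
LCS length = 2

2


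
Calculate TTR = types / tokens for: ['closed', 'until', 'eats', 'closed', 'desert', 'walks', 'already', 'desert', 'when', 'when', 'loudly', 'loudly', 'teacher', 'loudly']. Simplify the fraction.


Tokens: 14
Unique types: ('already', 'closed', 'desert', 'eats', 'loudly', 'teacher', 'until', 'walks', 'when') = 9
TTR = 9/14
Already in lowest terms.

9/14


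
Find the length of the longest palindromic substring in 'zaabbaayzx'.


Scanning 'zaabbaayzx' for palindromic substrings.
Substring at positions 1-6: 'aabbaa'.
Check: reverse('aabbaa') = 'aabbaa' -> palindrome confirmed.
Neighbouring characters ('z' / 'y') break symmetry, so it cannot extend further.
No longer palindromic substring exists; longest length = 6

6


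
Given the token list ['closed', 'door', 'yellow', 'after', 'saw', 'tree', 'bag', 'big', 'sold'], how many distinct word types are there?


Listing all tokens and tracking unique types:
  Token 1: 'closed' -> NEW (unique so far: 1)
  Token 2: 'door' -> NEW (unique so far: 2)
  Token 3: 'yellow' -> NEW (unique so far: 3)
  Token 4: 'after' -> NEW (unique so far: 4)
  Token 5: 'saw' -> NEW (unique so far: 5)
  Token 6: 'tree' -> NEW (unique so far: 6)
  Token 7: 'bag' -> NEW (unique so far: 7)
  Token 8: 'big' -> NEW (unique so far: 8)
  Token 9: 'sold' -> NEW (unique so far: 9)
Unique types: ('after', 'bag', 'big', 'closed', 'door', 'saw', 'sold', 'tree', 'yellow')
Vocabulary size: 9

9


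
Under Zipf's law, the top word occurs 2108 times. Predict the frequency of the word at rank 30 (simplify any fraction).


Zipf's law: freq(rank) = f1 / rank
f1 = 2108, rank = 30
freq = 2108 / 30
GCD(2108, 30) = 2
Simplified: 1054/15

1054/15


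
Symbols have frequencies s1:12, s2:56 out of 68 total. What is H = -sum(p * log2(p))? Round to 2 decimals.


Computing entropy H = -sum(p_i * log2(p_i)):
  s1: p = 12/68 = 0.1765, -p*log2(p) = 0.4416
  s2: p = 56/68 = 0.8235, -p*log2(p) = 0.2307
H = sum of terms = 0.6723
Rounded to 2 decimals: 0.67

0.67


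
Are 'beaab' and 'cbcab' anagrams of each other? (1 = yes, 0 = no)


Sort characters of 'beaab': 'aabbe'
Sort characters of 'cbcab': 'abbcc'
Sorted forms differ -> they are NOT anagrams
Result: 0

0


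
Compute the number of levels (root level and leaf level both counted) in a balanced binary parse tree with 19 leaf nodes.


In a balanced binary tree with n leaves the deepest leaf is ceil(log2(n)) edges below the root,
so counting node levels inclusive of root and leaves gives ceil(log2(n)) + 1 levels.
log2(19) = 4.2479
ceil(4.2479) = 5
levels = 5 + 1 = 6

6


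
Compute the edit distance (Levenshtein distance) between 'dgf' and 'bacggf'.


Building DP table for s1='dgf' (len 3) and s2='bacggf' (len 6):
       b  a  c  g  g  f
    0  1  2  3  4  5  6
  d 1  1  2  3  4  5  6
  g 2  2  2  3  3  4  5
  f 3  3  3  3  4  4  4
Edit distance = dp[3][6] = 4

4


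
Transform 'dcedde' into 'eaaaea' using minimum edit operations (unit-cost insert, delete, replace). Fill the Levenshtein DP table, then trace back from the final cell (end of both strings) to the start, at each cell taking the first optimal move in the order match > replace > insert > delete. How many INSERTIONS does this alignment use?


Edit distance = 6. Backtracking from cell (6, 6) with preference match > replace > insert > delete,
then listing the resulting alignment 'dcedde' -> 'eaaaea' left to right:
  Step 1: replace d->e
  Step 2: replace c->a
  Step 3: replace e->a
  Step 4: replace d->a
  Step 5: replace d->e
  Step 6: replace e->a
Total insertions: 0

0


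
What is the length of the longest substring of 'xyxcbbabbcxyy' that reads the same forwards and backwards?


Scanning 'xyxcbbabbcxyy' for palindromic substrings.
Substring at positions 1-11: 'yxcbbabbcxy'.
Check: reverse('yxcbbabbcxy') = 'yxcbbabbcxy' -> palindrome confirmed.
Neighbouring characters ('x' / 'y') break symmetry, so it cannot extend further.
No longer palindromic substring exists; longest length = 11

11


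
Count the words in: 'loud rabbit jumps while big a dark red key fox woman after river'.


Counting words by splitting on spaces:
  Word 1: 'loud'
  Word 2: 'rabbit'
  Word 3: 'jumps'
  Word 4: 'while'
  Word 5: 'big'
  Word 6: 'a'
  Word 7: 'dark'
  Word 8: 'red'
  Word 9: 'key'
  Word 10: 'fox'
  Word 11: 'woman'
  Word 12: 'after'
  Word 13: 'river'
Total words: 13

13


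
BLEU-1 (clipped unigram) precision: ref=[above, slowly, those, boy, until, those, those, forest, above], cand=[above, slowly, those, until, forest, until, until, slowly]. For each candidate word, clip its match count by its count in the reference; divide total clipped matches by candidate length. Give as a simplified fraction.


Reference word counts: {'above': 2, 'boy': 1, 'forest': 1, 'slowly': 1, 'those': 3, 'until': 1}
Checking each candidate word (with clipping):
  'above' -> in reference (ref count 2, used 1/2) -> match (matches: 1)
  'slowly' -> in reference (ref count 1, used 1/1) -> match (matches: 2)
  'those' -> in reference (ref count 3, used 1/3) -> match (matches: 3)
  'until' -> in reference (ref count 1, used 1/1) -> match (matches: 4)
  'forest' -> in reference (ref count 1, used 1/1) -> match (matches: 5)
  'until' -> ref count 1 already used up (1/1) -> clipped, no match (matches: 5)
  'until' -> ref count 1 already used up (1/1) -> clipped, no match (matches: 5)
  'slowly' -> ref count 1 already used up (1/1) -> clipped, no match (matches: 5)
Clipped matches: 5, Candidate length: 8
Precision = 5/8

5/8


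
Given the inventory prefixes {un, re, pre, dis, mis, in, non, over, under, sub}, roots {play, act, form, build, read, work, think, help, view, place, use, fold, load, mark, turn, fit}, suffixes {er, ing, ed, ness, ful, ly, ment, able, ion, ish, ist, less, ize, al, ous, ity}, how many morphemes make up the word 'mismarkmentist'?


Segmenting 'mismarkmentist' against the inventory:
  'mis' -> prefix (morpheme 1)
  'mark' -> root (morpheme 2)
  'ment' -> suffix (morpheme 3)
  'ist' -> suffix (morpheme 4)
Total morphemes: 4

4


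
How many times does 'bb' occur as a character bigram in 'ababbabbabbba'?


Scanning 'ababbabbabbba' for bigram 'bb':
  Position 0: 'ab' -> no
  Position 1: 'ba' -> no
  Position 2: 'ab' -> no
  Position 3: 'bb' -> MATCH
  Position 4: 'ba' -> no
  Position 5: 'ab' -> no
  Position 6: 'bb' -> MATCH
  Position 7: 'ba' -> no
  Position 8: 'ab' -> no
  Position 9: 'bb' -> MATCH
  Position 10: 'bb' -> MATCH
  Position 11: 'ba' -> no
Total matches: 4

4


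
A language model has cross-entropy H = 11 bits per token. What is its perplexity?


Perplexity formula: PP = 2^H
H = 11
PP = 2^11
PP = 2^11 = 2048

2048


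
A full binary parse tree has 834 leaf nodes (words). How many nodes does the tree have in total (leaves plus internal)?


Leaf nodes (terminals): 834
Internal nodes = n - 1 = 834 - 1 = 833
Total = leaves + internal = 834 + 833 = 1667

1667


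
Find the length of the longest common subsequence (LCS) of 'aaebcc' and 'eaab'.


DP table for LCS of 'aaebcc' and 'eaab':
       e  a  a  b
    0  0  0  0  0
  a 0  0  1  1  1
  a 0  0  1  2  2
  e 0  1  1  2  2
  b 0  1  1  2  3
  c 0  1  1  2  3
  c 0  1  1  2  3
LCS: 'aab'
LCS length = 3

3


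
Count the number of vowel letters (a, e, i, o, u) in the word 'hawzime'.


Scanning each character of 'hawzime':
  Position 1: 'h' -> consonant (running count: 0)
  Position 2: 'a' -> vowel (running count: 1)
  Position 3: 'w' -> consonant (running count: 1)
  Position 4: 'z' -> consonant (running count: 1)
  Position 5: 'i' -> vowel (running count: 2)
  Position 6: 'm' -> consonant (running count: 2)
  Position 7: 'e' -> vowel (running count: 3)
Total vowels: 3

3


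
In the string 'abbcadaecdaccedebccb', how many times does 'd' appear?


Scanning 'abbcadaecdaccedebccb' for 'd':
  Position 5: 'd' -> MATCH (count: 1)
  Position 9: 'd' -> MATCH (count: 2)
  Position 14: 'd' -> MATCH (count: 3)
Total occurrences of 'd': 3

3


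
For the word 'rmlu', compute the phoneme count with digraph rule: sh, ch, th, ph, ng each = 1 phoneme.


Parsing 'rmlu' greedily, digraphs first:
  'r' -> consonant phoneme (phonemes so far: 1)
  'm' -> consonant phoneme (phonemes so far: 2)
  'l' -> consonant phoneme (phonemes so far: 3)
  'u' -> vowel phoneme (phonemes so far: 4)
Total phonemes: 4

4


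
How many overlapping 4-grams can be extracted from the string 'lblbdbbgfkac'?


String 'lblbdbbgfkac' has length L = 12.
Number of overlapping n-grams = L - n + 1
Substituting: 12 - 4 + 1 = 9

9


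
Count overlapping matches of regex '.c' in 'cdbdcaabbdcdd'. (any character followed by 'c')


Pattern: .c means any character followed by 'c'.
Scanning 'cdbdcaabbdcdd' position-by-position:
  Pos 0: window 'cd' -> no
  Pos 1: window 'db' -> no
  Pos 2: window 'bd' -> no
  Pos 3: window 'dc' -> MATCH
  Pos 4: window 'ca' -> no
  Pos 5: window 'aa' -> no
  Pos 6: window 'ab' -> no
  Pos 7: window 'bb' -> no
  Pos 8: window 'bd' -> no
  Pos 9: window 'dc' -> MATCH
  Pos 10: window 'cd' -> no
  Pos 11: window 'dd' -> no
  Pos 12: window 'd' -> no
Total matches: 2

2


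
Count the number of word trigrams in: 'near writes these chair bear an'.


Word trigrams from [6] words:
  Trigram 1: (near writes these)
  Trigram 2: (writes these chair)
  Trigram 3: (these chair bear)
  Trigram 4: (chair bear an)
Total word trigrams: 6 - 2 = 4

4


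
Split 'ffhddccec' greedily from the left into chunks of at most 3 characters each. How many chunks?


'ffhddccec' has 9 characters.
Chunking with max size 3:
  Chunk 1: 'ffh' (positions 0-2)
  Chunk 2: 'ddc' (positions 3-5)
  Chunk 3: 'cec' (positions 6-8)
Total chunks: ceil(9 / 3) = 3

3


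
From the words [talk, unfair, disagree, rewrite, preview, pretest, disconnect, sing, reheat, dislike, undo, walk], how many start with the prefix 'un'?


Checking each word for prefix 'un':
  'talk' -> no (count: 0)
  'unfair' -> YES, starts with 'un' (count: 1)
  'disagree' -> no (count: 1)
  'rewrite' -> no (count: 1)
  'preview' -> no (count: 1)
  'pretest' -> no (count: 1)
  'disconnect' -> no (count: 1)
  'sing' -> no (count: 1)
  'reheat' -> no (count: 1)
  'dislike' -> no (count: 1)
  'undo' -> YES, starts with 'un' (count: 2)
  'walk' -> no (count: 2)
Total with prefix 'un': 2

2


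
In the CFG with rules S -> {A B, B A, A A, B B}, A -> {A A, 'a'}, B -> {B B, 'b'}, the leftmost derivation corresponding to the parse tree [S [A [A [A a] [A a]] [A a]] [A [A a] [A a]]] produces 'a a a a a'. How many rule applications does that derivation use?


Every bracketed nonterminal node [X ...] in the tree is produced by exactly one rule application.
Reading the tree off as a leftmost derivation:
  Step 1: S  =>  A A   (applied S -> A A)
  Step 2: A A  =>  A A A   (applied A -> A A)
  Step 3: A A A  =>  A A A A   (applied A -> A A)
  Step 4: A A A A  =>  a A A A   (applied A -> a)
  Step 5: a A A A  =>  a a A A   (applied A -> a)
  Step 6: a a A A  =>  a a a A   (applied A -> a)
  Step 7: a a a A  =>  a a a A A   (applied A -> A A)
  Step 8: a a a A A  =>  a a a a A   (applied A -> a)
  Step 9: a a a a A  =>  a a a a a   (applied A -> a)
Final yield: a a a a a
Total rewrite steps: 9

9


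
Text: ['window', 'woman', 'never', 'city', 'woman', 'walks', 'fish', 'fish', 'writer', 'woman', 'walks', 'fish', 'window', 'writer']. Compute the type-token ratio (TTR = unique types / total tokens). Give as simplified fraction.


Tokens: 14
Unique types: ('city', 'fish', 'never', 'walks', 'window', 'woman', 'writer') = 7
TTR = 7/14
Simplify: divide both by 7 -> 1/2
TTR = 1/2

1/2


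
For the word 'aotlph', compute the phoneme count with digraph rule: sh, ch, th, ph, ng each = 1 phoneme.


Parsing 'aotlph' greedily, digraphs first:
  'a' -> vowel phoneme (phonemes so far: 1)
  'o' -> vowel phoneme (phonemes so far: 2)
  't' -> consonant phoneme (phonemes so far: 3)
  'l' -> consonant phoneme (phonemes so far: 4)
  'ph' -> digraph (1 consonant phoneme) (phonemes so far: 5)
Total phonemes: 5

5


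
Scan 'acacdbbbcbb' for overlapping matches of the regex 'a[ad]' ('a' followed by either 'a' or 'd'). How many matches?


Pattern: a[ad] means 'a' followed by either 'a' or 'd'.
Scanning 'acacdbbbcbb' position-by-position:
  Pos 0: window 'ac' -> no
  Pos 1: window 'ca' -> no
  Pos 2: window 'ac' -> no
  Pos 3: window 'cd' -> no
  Pos 4: window 'db' -> no
  Pos 5: window 'bb' -> no
  Pos 6: window 'bb' -> no
  Pos 7: window 'bc' -> no
  Pos 8: window 'cb' -> no
  Pos 9: window 'bb' -> no
  Pos 10: window 'b' -> no
Total matches: 0

0


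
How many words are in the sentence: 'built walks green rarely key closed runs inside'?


Counting words by splitting on spaces:
  Word 1: 'built'
  Word 2: 'walks'
  Word 3: 'green'
  Word 4: 'rarely'
  Word 5: 'key'
  Word 6: 'closed'
  Word 7: 'runs'
  Word 8: 'inside'
Total words: 8

8


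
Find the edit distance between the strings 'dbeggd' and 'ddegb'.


Building DP table for s1='dbeggd' (len 6) and s2='ddegb' (len 5):
       d  d  e  g  b
    0  1  2  3  4  5
  d 1  0  1  2  3  4
  b 2  1  1  2  3  3
  e 3  2  2  1  2  3
  g 4  3  3  2  1  2
  g 5  4  4  3  2  2
  d 6  5  4  4  3  3
Edit distance = dp[6][5] = 3

3


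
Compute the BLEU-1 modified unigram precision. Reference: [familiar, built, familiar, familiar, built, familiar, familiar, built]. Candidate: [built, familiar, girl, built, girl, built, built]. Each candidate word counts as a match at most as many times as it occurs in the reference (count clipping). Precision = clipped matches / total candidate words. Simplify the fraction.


Reference word counts: {'built': 3, 'familiar': 5}
Checking each candidate word (with clipping):
  'built' -> in reference (ref count 3, used 1/3) -> match (matches: 1)
  'familiar' -> in reference (ref count 5, used 1/5) -> match (matches: 2)
  'girl' -> not in reference -> no match (matches: 2)
  'built' -> in reference (ref count 3, used 2/3) -> match (matches: 3)
  'girl' -> not in reference -> no match (matches: 3)
  'built' -> in reference (ref count 3, used 3/3) -> match (matches: 4)
  'built' -> ref count 3 already used up (3/3) -> clipped, no match (matches: 4)
Clipped matches: 4, Candidate length: 7
Precision = 4/7

4/7


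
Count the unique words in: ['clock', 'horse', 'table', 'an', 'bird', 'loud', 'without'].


Listing all tokens and tracking unique types:
  Token 1: 'clock' -> NEW (unique so far: 1)
  Token 2: 'horse' -> NEW (unique so far: 2)
  Token 3: 'table' -> NEW (unique so far: 3)
  Token 4: 'an' -> NEW (unique so far: 4)
  Token 5: 'bird' -> NEW (unique so far: 5)
  Token 6: 'loud' -> NEW (unique so far: 6)
  Token 7: 'without' -> NEW (unique so far: 7)
Unique types: ('an', 'bird', 'clock', 'horse', 'loud', 'table', 'without')
Vocabulary size: 7

7


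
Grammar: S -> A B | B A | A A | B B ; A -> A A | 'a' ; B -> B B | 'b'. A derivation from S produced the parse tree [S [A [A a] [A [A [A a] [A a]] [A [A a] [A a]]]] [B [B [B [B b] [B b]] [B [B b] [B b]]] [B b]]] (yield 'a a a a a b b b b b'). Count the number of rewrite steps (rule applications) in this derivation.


Every bracketed nonterminal node [X ...] in the tree is produced by exactly one rule application.
Reading the tree off as a leftmost derivation:
  Step 1: S  =>  A B   (applied S -> A B)
  Step 2: A B  =>  A A B   (applied A -> A A)
  Step 3: A A B  =>  a A B   (applied A -> a)
  Step 4: a A B  =>  a A A B   (applied A -> A A)
  Step 5: a A A B  =>  a A A A B   (applied A -> A A)
  Step 6: a A A A B  =>  a a A A B   (applied A -> a)
  Step 7: a a A A B  =>  a a a A B   (applied A -> a)
  Step 8: a a a A B  =>  a a a A A B   (applied A -> A A)
  Step 9: a a a A A B  =>  a a a a A B   (applied A -> a)
  Step 10: a a a a A B  =>  a a a a a B   (applied A -> a)
  Step 11: a a a a a B  =>  a a a a a B B   (applied B -> B B)
  Step 12: a a a a a B B  =>  a a a a a B B B   (applied B -> B B)
  Step 13: a a a a a B B B  =>  a a a a a B B B B   (applied B -> B B)
  Step 14: a a a a a B B B B  =>  a a a a a b B B B   (applied B -> b)
  Step 15: a a a a a b B B B  =>  a a a a a b b B B   (applied B -> b)
  Step 16: a a a a a b b B B  =>  a a a a a b b B B B   (applied B -> B B)
  Step 17: a a a a a b b B B B  =>  a a a a a b b b B B   (applied B -> b)
  Step 18: a a a a a b b b B B  =>  a a a a a b b b b B   (applied B -> b)
  Step 19: a a a a a b b b b B  =>  a a a a a b b b b b   (applied B -> b)
Final yield: a a a a a b b b b b
Total rewrite steps: 19

19
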